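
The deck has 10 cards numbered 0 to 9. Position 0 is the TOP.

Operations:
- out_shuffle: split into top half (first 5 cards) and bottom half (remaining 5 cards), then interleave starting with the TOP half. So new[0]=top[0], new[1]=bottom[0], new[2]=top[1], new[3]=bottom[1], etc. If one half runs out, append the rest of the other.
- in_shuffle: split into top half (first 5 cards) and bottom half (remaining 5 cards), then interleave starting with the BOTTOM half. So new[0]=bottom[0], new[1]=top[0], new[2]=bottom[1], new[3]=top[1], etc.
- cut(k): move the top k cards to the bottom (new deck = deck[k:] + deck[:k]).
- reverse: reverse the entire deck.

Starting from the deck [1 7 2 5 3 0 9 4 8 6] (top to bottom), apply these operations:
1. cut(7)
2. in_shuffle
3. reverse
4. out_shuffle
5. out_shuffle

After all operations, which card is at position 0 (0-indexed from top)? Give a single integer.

After op 1 (cut(7)): [4 8 6 1 7 2 5 3 0 9]
After op 2 (in_shuffle): [2 4 5 8 3 6 0 1 9 7]
After op 3 (reverse): [7 9 1 0 6 3 8 5 4 2]
After op 4 (out_shuffle): [7 3 9 8 1 5 0 4 6 2]
After op 5 (out_shuffle): [7 5 3 0 9 4 8 6 1 2]
Position 0: card 7.

Answer: 7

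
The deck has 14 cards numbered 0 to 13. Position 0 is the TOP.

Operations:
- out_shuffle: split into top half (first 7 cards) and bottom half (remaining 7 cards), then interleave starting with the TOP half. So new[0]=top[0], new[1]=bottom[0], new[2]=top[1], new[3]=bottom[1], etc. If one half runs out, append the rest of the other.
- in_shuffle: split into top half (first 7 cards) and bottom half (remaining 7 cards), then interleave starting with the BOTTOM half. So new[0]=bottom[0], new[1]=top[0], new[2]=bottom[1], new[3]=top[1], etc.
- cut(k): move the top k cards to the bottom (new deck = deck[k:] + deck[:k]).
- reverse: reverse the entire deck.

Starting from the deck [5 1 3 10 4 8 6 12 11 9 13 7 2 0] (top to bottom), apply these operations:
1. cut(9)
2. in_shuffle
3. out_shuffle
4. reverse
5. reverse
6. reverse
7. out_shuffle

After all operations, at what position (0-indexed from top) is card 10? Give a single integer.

Answer: 5

Derivation:
After op 1 (cut(9)): [9 13 7 2 0 5 1 3 10 4 8 6 12 11]
After op 2 (in_shuffle): [3 9 10 13 4 7 8 2 6 0 12 5 11 1]
After op 3 (out_shuffle): [3 2 9 6 10 0 13 12 4 5 7 11 8 1]
After op 4 (reverse): [1 8 11 7 5 4 12 13 0 10 6 9 2 3]
After op 5 (reverse): [3 2 9 6 10 0 13 12 4 5 7 11 8 1]
After op 6 (reverse): [1 8 11 7 5 4 12 13 0 10 6 9 2 3]
After op 7 (out_shuffle): [1 13 8 0 11 10 7 6 5 9 4 2 12 3]
Card 10 is at position 5.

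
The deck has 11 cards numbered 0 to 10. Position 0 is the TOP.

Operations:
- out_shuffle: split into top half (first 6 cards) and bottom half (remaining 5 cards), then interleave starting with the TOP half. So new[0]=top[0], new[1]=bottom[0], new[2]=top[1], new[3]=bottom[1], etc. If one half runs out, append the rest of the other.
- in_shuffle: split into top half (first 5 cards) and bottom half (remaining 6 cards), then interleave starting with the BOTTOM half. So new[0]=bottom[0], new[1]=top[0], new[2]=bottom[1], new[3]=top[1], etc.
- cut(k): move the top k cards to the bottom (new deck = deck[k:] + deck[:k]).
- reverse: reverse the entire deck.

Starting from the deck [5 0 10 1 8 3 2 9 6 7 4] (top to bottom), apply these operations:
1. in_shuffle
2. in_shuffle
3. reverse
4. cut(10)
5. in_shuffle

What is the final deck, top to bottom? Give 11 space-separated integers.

Answer: 7 10 2 4 1 9 5 8 6 0 3

Derivation:
After op 1 (in_shuffle): [3 5 2 0 9 10 6 1 7 8 4]
After op 2 (in_shuffle): [10 3 6 5 1 2 7 0 8 9 4]
After op 3 (reverse): [4 9 8 0 7 2 1 5 6 3 10]
After op 4 (cut(10)): [10 4 9 8 0 7 2 1 5 6 3]
After op 5 (in_shuffle): [7 10 2 4 1 9 5 8 6 0 3]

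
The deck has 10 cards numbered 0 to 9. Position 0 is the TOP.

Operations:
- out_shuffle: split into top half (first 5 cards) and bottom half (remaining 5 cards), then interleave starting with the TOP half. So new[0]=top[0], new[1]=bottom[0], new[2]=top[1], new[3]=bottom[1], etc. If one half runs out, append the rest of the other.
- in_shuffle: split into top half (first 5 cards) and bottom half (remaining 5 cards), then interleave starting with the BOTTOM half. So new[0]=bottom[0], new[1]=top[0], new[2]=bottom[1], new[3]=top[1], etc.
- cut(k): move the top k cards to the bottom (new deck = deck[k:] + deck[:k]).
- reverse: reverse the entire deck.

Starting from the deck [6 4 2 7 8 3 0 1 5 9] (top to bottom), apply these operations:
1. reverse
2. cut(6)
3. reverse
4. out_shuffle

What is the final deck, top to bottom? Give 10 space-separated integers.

Answer: 8 9 3 6 0 4 1 2 5 7

Derivation:
After op 1 (reverse): [9 5 1 0 3 8 7 2 4 6]
After op 2 (cut(6)): [7 2 4 6 9 5 1 0 3 8]
After op 3 (reverse): [8 3 0 1 5 9 6 4 2 7]
After op 4 (out_shuffle): [8 9 3 6 0 4 1 2 5 7]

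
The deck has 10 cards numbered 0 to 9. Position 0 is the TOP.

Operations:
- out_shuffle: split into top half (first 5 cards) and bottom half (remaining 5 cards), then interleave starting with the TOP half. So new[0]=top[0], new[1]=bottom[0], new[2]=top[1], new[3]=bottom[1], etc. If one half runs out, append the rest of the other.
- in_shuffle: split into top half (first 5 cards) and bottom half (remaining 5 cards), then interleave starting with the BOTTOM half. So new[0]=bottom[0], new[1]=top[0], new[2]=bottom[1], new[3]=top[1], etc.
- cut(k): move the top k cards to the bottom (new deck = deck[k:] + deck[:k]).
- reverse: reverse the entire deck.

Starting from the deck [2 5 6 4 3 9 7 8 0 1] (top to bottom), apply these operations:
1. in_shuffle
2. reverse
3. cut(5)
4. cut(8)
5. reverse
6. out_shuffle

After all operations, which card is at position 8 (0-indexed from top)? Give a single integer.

After op 1 (in_shuffle): [9 2 7 5 8 6 0 4 1 3]
After op 2 (reverse): [3 1 4 0 6 8 5 7 2 9]
After op 3 (cut(5)): [8 5 7 2 9 3 1 4 0 6]
After op 4 (cut(8)): [0 6 8 5 7 2 9 3 1 4]
After op 5 (reverse): [4 1 3 9 2 7 5 8 6 0]
After op 6 (out_shuffle): [4 7 1 5 3 8 9 6 2 0]
Position 8: card 2.

Answer: 2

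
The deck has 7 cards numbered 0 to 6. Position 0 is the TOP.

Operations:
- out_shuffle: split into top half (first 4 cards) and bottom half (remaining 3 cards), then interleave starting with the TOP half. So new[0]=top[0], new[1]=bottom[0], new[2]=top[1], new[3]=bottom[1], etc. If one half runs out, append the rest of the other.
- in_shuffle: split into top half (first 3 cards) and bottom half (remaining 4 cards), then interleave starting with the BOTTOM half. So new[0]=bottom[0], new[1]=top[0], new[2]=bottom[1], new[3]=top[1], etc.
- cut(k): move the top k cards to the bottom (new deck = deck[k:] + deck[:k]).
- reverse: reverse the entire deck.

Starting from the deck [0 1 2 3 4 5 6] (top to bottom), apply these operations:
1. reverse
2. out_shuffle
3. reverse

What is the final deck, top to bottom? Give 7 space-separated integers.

After op 1 (reverse): [6 5 4 3 2 1 0]
After op 2 (out_shuffle): [6 2 5 1 4 0 3]
After op 3 (reverse): [3 0 4 1 5 2 6]

Answer: 3 0 4 1 5 2 6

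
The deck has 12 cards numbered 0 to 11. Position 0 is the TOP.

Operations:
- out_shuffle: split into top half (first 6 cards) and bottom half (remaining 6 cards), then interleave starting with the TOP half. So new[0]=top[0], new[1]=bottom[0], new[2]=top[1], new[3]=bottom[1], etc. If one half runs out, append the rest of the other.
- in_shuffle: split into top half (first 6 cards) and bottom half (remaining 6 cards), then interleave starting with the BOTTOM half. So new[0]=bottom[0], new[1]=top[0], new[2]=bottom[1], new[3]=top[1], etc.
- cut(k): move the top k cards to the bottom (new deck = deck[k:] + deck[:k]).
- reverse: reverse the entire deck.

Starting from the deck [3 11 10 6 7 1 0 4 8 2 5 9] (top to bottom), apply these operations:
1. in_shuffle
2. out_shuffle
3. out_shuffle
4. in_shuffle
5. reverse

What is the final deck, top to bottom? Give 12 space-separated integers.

After op 1 (in_shuffle): [0 3 4 11 8 10 2 6 5 7 9 1]
After op 2 (out_shuffle): [0 2 3 6 4 5 11 7 8 9 10 1]
After op 3 (out_shuffle): [0 11 2 7 3 8 6 9 4 10 5 1]
After op 4 (in_shuffle): [6 0 9 11 4 2 10 7 5 3 1 8]
After op 5 (reverse): [8 1 3 5 7 10 2 4 11 9 0 6]

Answer: 8 1 3 5 7 10 2 4 11 9 0 6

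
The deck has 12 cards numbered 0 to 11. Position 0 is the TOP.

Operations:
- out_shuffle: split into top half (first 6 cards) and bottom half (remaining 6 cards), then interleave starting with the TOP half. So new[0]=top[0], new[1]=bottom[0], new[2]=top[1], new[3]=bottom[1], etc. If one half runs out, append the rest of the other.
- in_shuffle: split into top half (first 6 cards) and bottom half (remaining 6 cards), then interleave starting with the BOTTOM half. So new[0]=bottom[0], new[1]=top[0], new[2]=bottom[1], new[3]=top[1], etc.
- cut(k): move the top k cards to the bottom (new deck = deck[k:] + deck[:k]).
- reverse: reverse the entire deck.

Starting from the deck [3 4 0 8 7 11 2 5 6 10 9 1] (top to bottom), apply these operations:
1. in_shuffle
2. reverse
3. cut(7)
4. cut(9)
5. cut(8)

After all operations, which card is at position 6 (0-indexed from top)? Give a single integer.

After op 1 (in_shuffle): [2 3 5 4 6 0 10 8 9 7 1 11]
After op 2 (reverse): [11 1 7 9 8 10 0 6 4 5 3 2]
After op 3 (cut(7)): [6 4 5 3 2 11 1 7 9 8 10 0]
After op 4 (cut(9)): [8 10 0 6 4 5 3 2 11 1 7 9]
After op 5 (cut(8)): [11 1 7 9 8 10 0 6 4 5 3 2]
Position 6: card 0.

Answer: 0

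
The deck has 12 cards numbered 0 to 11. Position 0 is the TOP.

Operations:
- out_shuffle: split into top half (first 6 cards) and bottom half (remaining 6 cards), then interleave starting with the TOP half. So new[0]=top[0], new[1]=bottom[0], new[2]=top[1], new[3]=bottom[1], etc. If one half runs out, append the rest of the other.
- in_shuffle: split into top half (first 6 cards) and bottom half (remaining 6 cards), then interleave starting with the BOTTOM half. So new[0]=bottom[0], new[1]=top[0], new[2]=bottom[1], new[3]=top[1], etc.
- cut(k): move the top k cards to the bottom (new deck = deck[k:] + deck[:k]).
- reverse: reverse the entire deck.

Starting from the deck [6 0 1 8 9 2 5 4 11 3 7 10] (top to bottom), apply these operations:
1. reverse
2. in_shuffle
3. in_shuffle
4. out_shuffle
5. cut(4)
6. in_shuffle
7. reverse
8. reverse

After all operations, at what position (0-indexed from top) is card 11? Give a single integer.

After op 1 (reverse): [10 7 3 11 4 5 2 9 8 1 0 6]
After op 2 (in_shuffle): [2 10 9 7 8 3 1 11 0 4 6 5]
After op 3 (in_shuffle): [1 2 11 10 0 9 4 7 6 8 5 3]
After op 4 (out_shuffle): [1 4 2 7 11 6 10 8 0 5 9 3]
After op 5 (cut(4)): [11 6 10 8 0 5 9 3 1 4 2 7]
After op 6 (in_shuffle): [9 11 3 6 1 10 4 8 2 0 7 5]
After op 7 (reverse): [5 7 0 2 8 4 10 1 6 3 11 9]
After op 8 (reverse): [9 11 3 6 1 10 4 8 2 0 7 5]
Card 11 is at position 1.

Answer: 1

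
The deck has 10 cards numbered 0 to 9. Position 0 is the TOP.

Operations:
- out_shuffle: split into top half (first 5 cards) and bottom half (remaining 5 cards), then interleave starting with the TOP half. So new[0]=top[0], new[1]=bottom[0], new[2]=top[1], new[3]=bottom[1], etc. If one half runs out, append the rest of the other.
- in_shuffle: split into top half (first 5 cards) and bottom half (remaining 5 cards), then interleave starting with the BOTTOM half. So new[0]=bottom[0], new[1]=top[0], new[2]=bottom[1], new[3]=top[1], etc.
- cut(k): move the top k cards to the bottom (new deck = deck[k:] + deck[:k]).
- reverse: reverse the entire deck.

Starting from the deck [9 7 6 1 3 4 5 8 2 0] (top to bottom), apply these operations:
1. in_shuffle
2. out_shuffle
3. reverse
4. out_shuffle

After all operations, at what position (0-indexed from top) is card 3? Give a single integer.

After op 1 (in_shuffle): [4 9 5 7 8 6 2 1 0 3]
After op 2 (out_shuffle): [4 6 9 2 5 1 7 0 8 3]
After op 3 (reverse): [3 8 0 7 1 5 2 9 6 4]
After op 4 (out_shuffle): [3 5 8 2 0 9 7 6 1 4]
Card 3 is at position 0.

Answer: 0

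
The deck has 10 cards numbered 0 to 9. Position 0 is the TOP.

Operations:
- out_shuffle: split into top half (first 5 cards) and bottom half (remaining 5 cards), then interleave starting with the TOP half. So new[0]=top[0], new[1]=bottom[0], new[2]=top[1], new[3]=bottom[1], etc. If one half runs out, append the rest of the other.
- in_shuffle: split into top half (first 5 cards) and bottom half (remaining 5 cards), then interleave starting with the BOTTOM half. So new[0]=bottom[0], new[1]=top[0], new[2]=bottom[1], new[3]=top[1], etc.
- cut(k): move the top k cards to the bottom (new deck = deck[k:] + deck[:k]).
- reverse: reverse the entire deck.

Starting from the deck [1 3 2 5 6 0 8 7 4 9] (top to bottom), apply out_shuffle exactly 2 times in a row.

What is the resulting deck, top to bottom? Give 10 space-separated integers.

Answer: 1 7 0 5 3 4 8 6 2 9

Derivation:
After op 1 (out_shuffle): [1 0 3 8 2 7 5 4 6 9]
After op 2 (out_shuffle): [1 7 0 5 3 4 8 6 2 9]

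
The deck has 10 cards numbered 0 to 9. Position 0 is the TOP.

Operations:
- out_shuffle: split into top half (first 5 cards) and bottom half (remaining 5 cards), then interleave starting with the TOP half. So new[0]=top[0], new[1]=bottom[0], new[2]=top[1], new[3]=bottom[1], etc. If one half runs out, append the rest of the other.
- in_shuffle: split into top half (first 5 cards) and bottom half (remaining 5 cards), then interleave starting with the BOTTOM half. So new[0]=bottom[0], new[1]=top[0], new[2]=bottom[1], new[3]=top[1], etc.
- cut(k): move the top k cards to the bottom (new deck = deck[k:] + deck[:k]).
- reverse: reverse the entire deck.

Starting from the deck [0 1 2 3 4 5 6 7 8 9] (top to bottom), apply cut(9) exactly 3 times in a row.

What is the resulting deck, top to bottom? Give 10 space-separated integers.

Answer: 7 8 9 0 1 2 3 4 5 6

Derivation:
After op 1 (cut(9)): [9 0 1 2 3 4 5 6 7 8]
After op 2 (cut(9)): [8 9 0 1 2 3 4 5 6 7]
After op 3 (cut(9)): [7 8 9 0 1 2 3 4 5 6]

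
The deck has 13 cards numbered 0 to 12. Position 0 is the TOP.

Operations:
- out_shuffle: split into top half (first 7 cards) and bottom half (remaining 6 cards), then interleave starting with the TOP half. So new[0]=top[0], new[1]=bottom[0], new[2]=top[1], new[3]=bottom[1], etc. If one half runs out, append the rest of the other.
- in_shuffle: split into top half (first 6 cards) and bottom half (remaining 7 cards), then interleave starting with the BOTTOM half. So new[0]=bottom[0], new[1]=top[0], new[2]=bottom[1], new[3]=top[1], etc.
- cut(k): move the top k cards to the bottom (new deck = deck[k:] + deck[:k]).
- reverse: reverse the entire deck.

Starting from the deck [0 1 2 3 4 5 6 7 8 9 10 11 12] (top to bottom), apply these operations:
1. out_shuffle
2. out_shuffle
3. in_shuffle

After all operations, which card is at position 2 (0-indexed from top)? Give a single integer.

After op 1 (out_shuffle): [0 7 1 8 2 9 3 10 4 11 5 12 6]
After op 2 (out_shuffle): [0 10 7 4 1 11 8 5 2 12 9 6 3]
After op 3 (in_shuffle): [8 0 5 10 2 7 12 4 9 1 6 11 3]
Position 2: card 5.

Answer: 5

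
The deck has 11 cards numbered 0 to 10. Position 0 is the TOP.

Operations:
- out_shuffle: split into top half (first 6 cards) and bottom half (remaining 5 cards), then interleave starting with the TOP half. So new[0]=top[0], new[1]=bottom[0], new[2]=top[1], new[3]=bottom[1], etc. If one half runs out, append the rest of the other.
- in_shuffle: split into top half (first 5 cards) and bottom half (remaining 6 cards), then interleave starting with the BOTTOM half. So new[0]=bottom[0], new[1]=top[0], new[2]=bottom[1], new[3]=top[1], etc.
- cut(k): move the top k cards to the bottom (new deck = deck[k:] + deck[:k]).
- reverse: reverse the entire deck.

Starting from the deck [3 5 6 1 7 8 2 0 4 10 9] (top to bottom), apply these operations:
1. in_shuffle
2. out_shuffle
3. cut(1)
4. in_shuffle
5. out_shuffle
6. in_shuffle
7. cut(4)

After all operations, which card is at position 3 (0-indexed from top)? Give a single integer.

Answer: 2

Derivation:
After op 1 (in_shuffle): [8 3 2 5 0 6 4 1 10 7 9]
After op 2 (out_shuffle): [8 4 3 1 2 10 5 7 0 9 6]
After op 3 (cut(1)): [4 3 1 2 10 5 7 0 9 6 8]
After op 4 (in_shuffle): [5 4 7 3 0 1 9 2 6 10 8]
After op 5 (out_shuffle): [5 9 4 2 7 6 3 10 0 8 1]
After op 6 (in_shuffle): [6 5 3 9 10 4 0 2 8 7 1]
After op 7 (cut(4)): [10 4 0 2 8 7 1 6 5 3 9]
Position 3: card 2.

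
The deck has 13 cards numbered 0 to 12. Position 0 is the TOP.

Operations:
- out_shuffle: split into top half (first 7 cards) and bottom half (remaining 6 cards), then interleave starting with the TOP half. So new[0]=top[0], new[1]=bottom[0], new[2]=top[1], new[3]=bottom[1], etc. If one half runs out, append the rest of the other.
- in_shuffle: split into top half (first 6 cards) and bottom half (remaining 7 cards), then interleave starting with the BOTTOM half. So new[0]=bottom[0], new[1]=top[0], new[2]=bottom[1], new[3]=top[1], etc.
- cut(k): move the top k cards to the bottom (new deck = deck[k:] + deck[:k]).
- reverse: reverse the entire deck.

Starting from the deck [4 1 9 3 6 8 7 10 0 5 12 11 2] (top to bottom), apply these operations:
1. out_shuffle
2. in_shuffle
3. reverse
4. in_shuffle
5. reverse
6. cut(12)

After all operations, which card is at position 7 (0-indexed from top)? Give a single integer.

Answer: 10

Derivation:
After op 1 (out_shuffle): [4 10 1 0 9 5 3 12 6 11 8 2 7]
After op 2 (in_shuffle): [3 4 12 10 6 1 11 0 8 9 2 5 7]
After op 3 (reverse): [7 5 2 9 8 0 11 1 6 10 12 4 3]
After op 4 (in_shuffle): [11 7 1 5 6 2 10 9 12 8 4 0 3]
After op 5 (reverse): [3 0 4 8 12 9 10 2 6 5 1 7 11]
After op 6 (cut(12)): [11 3 0 4 8 12 9 10 2 6 5 1 7]
Position 7: card 10.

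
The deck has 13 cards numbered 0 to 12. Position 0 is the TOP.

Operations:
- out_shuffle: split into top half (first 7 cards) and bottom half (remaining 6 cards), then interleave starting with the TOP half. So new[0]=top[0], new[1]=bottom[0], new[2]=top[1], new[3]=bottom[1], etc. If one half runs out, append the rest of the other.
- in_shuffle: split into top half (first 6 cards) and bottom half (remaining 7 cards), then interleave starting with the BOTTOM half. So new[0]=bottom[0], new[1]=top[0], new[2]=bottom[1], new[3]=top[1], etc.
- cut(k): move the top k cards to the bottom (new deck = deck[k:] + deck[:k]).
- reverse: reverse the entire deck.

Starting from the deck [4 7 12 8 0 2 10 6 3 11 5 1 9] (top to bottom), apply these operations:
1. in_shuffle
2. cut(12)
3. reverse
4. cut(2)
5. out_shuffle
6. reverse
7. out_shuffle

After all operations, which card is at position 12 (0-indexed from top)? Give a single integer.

After op 1 (in_shuffle): [10 4 6 7 3 12 11 8 5 0 1 2 9]
After op 2 (cut(12)): [9 10 4 6 7 3 12 11 8 5 0 1 2]
After op 3 (reverse): [2 1 0 5 8 11 12 3 7 6 4 10 9]
After op 4 (cut(2)): [0 5 8 11 12 3 7 6 4 10 9 2 1]
After op 5 (out_shuffle): [0 6 5 4 8 10 11 9 12 2 3 1 7]
After op 6 (reverse): [7 1 3 2 12 9 11 10 8 4 5 6 0]
After op 7 (out_shuffle): [7 10 1 8 3 4 2 5 12 6 9 0 11]
Position 12: card 11.

Answer: 11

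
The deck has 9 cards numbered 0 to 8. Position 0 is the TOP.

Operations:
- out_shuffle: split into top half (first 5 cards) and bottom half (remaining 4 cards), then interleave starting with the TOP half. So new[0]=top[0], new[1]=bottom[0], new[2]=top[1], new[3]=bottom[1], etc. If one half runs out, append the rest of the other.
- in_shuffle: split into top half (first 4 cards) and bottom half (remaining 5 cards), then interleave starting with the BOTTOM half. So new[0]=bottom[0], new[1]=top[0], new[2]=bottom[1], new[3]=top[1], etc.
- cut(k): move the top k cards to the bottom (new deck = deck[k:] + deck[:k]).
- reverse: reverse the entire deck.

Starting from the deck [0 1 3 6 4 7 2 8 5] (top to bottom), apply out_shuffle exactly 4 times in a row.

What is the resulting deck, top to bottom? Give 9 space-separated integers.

After op 1 (out_shuffle): [0 7 1 2 3 8 6 5 4]
After op 2 (out_shuffle): [0 8 7 6 1 5 2 4 3]
After op 3 (out_shuffle): [0 5 8 2 7 4 6 3 1]
After op 4 (out_shuffle): [0 4 5 6 8 3 2 1 7]

Answer: 0 4 5 6 8 3 2 1 7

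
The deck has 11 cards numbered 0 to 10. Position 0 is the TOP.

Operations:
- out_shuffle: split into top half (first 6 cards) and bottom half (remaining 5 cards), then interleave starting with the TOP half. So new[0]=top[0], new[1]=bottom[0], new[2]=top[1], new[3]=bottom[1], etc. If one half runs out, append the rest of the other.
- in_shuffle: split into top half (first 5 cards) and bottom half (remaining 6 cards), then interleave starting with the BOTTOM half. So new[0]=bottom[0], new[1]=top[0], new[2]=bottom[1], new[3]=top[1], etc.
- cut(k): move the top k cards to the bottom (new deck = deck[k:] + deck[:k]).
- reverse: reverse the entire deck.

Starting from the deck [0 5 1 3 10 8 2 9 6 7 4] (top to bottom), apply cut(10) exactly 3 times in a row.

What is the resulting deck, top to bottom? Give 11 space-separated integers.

After op 1 (cut(10)): [4 0 5 1 3 10 8 2 9 6 7]
After op 2 (cut(10)): [7 4 0 5 1 3 10 8 2 9 6]
After op 3 (cut(10)): [6 7 4 0 5 1 3 10 8 2 9]

Answer: 6 7 4 0 5 1 3 10 8 2 9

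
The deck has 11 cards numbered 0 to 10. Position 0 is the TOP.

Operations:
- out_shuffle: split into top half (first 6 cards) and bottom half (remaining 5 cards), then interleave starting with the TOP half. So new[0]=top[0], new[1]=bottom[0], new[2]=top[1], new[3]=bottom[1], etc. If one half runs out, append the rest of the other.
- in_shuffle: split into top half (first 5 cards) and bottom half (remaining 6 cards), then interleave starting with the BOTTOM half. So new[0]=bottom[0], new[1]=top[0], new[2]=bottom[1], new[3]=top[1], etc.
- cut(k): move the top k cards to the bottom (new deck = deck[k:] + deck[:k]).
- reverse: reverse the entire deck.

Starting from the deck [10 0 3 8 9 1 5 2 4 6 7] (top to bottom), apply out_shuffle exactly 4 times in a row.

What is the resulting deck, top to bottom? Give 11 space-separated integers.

After op 1 (out_shuffle): [10 5 0 2 3 4 8 6 9 7 1]
After op 2 (out_shuffle): [10 8 5 6 0 9 2 7 3 1 4]
After op 3 (out_shuffle): [10 2 8 7 5 3 6 1 0 4 9]
After op 4 (out_shuffle): [10 6 2 1 8 0 7 4 5 9 3]

Answer: 10 6 2 1 8 0 7 4 5 9 3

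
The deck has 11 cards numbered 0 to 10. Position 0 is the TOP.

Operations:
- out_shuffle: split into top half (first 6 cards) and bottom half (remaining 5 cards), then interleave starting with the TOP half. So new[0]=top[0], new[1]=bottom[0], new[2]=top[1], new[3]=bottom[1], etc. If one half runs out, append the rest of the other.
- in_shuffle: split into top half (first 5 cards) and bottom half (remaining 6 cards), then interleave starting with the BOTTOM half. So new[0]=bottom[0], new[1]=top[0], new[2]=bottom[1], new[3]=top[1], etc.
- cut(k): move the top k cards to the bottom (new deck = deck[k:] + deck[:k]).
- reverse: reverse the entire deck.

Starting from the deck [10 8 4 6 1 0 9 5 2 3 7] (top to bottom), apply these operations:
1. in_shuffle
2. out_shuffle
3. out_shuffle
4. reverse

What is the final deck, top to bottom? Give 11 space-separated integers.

After op 1 (in_shuffle): [0 10 9 8 5 4 2 6 3 1 7]
After op 2 (out_shuffle): [0 2 10 6 9 3 8 1 5 7 4]
After op 3 (out_shuffle): [0 8 2 1 10 5 6 7 9 4 3]
After op 4 (reverse): [3 4 9 7 6 5 10 1 2 8 0]

Answer: 3 4 9 7 6 5 10 1 2 8 0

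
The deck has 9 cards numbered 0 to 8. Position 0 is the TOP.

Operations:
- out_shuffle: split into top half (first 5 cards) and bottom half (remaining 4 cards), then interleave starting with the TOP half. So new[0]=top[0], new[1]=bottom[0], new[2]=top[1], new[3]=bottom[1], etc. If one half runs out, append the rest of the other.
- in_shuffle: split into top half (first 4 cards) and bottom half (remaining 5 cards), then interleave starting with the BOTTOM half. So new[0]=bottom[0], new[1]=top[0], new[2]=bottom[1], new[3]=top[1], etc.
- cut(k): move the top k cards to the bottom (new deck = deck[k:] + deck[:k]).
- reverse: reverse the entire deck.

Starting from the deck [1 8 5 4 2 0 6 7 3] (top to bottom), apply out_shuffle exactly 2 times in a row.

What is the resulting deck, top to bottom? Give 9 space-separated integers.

After op 1 (out_shuffle): [1 0 8 6 5 7 4 3 2]
After op 2 (out_shuffle): [1 7 0 4 8 3 6 2 5]

Answer: 1 7 0 4 8 3 6 2 5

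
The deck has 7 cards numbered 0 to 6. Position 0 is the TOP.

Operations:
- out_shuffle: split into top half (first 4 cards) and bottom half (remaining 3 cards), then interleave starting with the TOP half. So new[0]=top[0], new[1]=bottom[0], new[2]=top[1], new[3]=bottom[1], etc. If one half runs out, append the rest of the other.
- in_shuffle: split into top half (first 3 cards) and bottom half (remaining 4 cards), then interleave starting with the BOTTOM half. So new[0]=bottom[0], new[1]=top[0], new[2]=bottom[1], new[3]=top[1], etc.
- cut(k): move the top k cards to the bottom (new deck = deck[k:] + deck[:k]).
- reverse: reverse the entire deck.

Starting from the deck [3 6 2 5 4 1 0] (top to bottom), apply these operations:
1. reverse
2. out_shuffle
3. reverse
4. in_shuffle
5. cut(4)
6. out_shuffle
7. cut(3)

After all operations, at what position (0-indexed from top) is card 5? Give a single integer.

After op 1 (reverse): [0 1 4 5 2 6 3]
After op 2 (out_shuffle): [0 2 1 6 4 3 5]
After op 3 (reverse): [5 3 4 6 1 2 0]
After op 4 (in_shuffle): [6 5 1 3 2 4 0]
After op 5 (cut(4)): [2 4 0 6 5 1 3]
After op 6 (out_shuffle): [2 5 4 1 0 3 6]
After op 7 (cut(3)): [1 0 3 6 2 5 4]
Card 5 is at position 5.

Answer: 5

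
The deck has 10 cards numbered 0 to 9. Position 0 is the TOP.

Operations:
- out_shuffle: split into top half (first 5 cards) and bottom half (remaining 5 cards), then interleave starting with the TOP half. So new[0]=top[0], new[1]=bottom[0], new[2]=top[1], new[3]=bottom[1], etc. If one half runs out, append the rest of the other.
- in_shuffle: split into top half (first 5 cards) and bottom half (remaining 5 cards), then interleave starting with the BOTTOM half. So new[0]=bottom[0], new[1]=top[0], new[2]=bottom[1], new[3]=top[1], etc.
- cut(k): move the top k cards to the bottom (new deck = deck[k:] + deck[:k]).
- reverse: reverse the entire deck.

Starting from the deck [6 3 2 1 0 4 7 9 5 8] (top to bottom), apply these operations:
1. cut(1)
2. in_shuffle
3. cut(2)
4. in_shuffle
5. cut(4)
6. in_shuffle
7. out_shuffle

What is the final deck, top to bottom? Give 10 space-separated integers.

After op 1 (cut(1)): [3 2 1 0 4 7 9 5 8 6]
After op 2 (in_shuffle): [7 3 9 2 5 1 8 0 6 4]
After op 3 (cut(2)): [9 2 5 1 8 0 6 4 7 3]
After op 4 (in_shuffle): [0 9 6 2 4 5 7 1 3 8]
After op 5 (cut(4)): [4 5 7 1 3 8 0 9 6 2]
After op 6 (in_shuffle): [8 4 0 5 9 7 6 1 2 3]
After op 7 (out_shuffle): [8 7 4 6 0 1 5 2 9 3]

Answer: 8 7 4 6 0 1 5 2 9 3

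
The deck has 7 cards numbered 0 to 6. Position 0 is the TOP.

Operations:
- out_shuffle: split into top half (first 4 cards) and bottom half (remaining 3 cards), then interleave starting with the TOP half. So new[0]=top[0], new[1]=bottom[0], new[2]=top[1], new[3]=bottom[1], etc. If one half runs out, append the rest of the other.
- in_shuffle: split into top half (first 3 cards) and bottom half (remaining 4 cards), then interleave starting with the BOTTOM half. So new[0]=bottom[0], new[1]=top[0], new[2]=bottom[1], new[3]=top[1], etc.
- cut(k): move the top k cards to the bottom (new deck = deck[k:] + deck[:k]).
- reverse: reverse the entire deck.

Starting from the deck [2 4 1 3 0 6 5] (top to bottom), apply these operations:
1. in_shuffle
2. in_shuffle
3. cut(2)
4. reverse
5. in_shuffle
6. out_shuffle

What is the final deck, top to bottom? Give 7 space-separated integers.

Answer: 0 2 3 5 1 6 4

Derivation:
After op 1 (in_shuffle): [3 2 0 4 6 1 5]
After op 2 (in_shuffle): [4 3 6 2 1 0 5]
After op 3 (cut(2)): [6 2 1 0 5 4 3]
After op 4 (reverse): [3 4 5 0 1 2 6]
After op 5 (in_shuffle): [0 3 1 4 2 5 6]
After op 6 (out_shuffle): [0 2 3 5 1 6 4]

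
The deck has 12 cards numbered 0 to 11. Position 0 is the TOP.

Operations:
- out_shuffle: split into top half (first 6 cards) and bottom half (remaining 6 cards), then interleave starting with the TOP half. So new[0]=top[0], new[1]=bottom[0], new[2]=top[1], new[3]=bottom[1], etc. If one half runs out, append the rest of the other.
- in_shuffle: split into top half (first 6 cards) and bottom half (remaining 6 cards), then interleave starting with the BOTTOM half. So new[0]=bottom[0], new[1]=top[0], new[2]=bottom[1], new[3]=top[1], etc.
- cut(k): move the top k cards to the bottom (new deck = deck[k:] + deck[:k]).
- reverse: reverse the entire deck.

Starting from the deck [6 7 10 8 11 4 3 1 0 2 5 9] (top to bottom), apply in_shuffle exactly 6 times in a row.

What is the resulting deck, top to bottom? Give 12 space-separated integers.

Answer: 9 5 2 0 1 3 4 11 8 10 7 6

Derivation:
After op 1 (in_shuffle): [3 6 1 7 0 10 2 8 5 11 9 4]
After op 2 (in_shuffle): [2 3 8 6 5 1 11 7 9 0 4 10]
After op 3 (in_shuffle): [11 2 7 3 9 8 0 6 4 5 10 1]
After op 4 (in_shuffle): [0 11 6 2 4 7 5 3 10 9 1 8]
After op 5 (in_shuffle): [5 0 3 11 10 6 9 2 1 4 8 7]
After op 6 (in_shuffle): [9 5 2 0 1 3 4 11 8 10 7 6]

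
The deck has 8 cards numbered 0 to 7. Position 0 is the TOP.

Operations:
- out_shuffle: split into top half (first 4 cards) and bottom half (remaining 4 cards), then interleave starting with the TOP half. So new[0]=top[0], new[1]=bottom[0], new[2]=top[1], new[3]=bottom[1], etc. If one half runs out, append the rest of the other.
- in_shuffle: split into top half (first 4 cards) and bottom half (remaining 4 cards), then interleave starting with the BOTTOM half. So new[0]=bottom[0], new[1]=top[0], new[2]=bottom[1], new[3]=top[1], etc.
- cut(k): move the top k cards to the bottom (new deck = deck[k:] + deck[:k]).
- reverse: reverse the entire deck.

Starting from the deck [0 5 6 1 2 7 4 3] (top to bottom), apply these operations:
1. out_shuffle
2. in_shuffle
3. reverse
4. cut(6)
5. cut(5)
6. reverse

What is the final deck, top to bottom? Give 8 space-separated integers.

After op 1 (out_shuffle): [0 2 5 7 6 4 1 3]
After op 2 (in_shuffle): [6 0 4 2 1 5 3 7]
After op 3 (reverse): [7 3 5 1 2 4 0 6]
After op 4 (cut(6)): [0 6 7 3 5 1 2 4]
After op 5 (cut(5)): [1 2 4 0 6 7 3 5]
After op 6 (reverse): [5 3 7 6 0 4 2 1]

Answer: 5 3 7 6 0 4 2 1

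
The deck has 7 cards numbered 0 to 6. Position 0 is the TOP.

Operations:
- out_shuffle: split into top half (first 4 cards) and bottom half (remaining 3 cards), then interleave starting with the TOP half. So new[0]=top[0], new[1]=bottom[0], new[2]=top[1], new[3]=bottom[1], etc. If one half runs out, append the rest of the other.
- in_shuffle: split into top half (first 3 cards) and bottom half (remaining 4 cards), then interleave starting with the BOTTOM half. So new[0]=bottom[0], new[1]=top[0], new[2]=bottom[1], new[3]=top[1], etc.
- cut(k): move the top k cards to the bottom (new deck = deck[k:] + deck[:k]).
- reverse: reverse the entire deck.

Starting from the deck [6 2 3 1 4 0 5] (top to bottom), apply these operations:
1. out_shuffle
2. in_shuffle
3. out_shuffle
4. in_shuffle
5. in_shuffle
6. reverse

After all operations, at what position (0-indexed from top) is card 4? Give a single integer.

After op 1 (out_shuffle): [6 4 2 0 3 5 1]
After op 2 (in_shuffle): [0 6 3 4 5 2 1]
After op 3 (out_shuffle): [0 5 6 2 3 1 4]
After op 4 (in_shuffle): [2 0 3 5 1 6 4]
After op 5 (in_shuffle): [5 2 1 0 6 3 4]
After op 6 (reverse): [4 3 6 0 1 2 5]
Card 4 is at position 0.

Answer: 0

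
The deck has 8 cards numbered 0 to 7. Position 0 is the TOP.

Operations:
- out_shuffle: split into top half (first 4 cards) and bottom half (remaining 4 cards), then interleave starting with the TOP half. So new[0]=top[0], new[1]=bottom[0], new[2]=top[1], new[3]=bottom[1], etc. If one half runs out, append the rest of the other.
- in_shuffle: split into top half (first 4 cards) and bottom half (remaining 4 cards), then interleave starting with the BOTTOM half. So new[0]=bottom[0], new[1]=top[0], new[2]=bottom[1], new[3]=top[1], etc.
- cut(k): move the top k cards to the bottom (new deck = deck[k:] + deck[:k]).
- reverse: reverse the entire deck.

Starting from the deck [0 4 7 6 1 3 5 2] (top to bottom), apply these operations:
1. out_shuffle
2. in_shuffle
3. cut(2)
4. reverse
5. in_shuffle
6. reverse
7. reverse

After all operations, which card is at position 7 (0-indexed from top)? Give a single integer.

Answer: 2

Derivation:
After op 1 (out_shuffle): [0 1 4 3 7 5 6 2]
After op 2 (in_shuffle): [7 0 5 1 6 4 2 3]
After op 3 (cut(2)): [5 1 6 4 2 3 7 0]
After op 4 (reverse): [0 7 3 2 4 6 1 5]
After op 5 (in_shuffle): [4 0 6 7 1 3 5 2]
After op 6 (reverse): [2 5 3 1 7 6 0 4]
After op 7 (reverse): [4 0 6 7 1 3 5 2]
Position 7: card 2.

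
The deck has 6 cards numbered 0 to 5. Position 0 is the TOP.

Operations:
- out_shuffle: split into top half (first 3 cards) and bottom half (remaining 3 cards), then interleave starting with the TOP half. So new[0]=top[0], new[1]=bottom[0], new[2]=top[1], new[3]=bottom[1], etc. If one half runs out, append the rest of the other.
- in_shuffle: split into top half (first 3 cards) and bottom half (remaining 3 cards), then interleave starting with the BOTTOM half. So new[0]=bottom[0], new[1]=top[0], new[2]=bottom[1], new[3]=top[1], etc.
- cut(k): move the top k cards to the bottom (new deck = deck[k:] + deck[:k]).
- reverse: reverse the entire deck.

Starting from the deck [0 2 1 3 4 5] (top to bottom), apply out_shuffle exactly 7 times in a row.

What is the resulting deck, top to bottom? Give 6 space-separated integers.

After op 1 (out_shuffle): [0 3 2 4 1 5]
After op 2 (out_shuffle): [0 4 3 1 2 5]
After op 3 (out_shuffle): [0 1 4 2 3 5]
After op 4 (out_shuffle): [0 2 1 3 4 5]
After op 5 (out_shuffle): [0 3 2 4 1 5]
After op 6 (out_shuffle): [0 4 3 1 2 5]
After op 7 (out_shuffle): [0 1 4 2 3 5]

Answer: 0 1 4 2 3 5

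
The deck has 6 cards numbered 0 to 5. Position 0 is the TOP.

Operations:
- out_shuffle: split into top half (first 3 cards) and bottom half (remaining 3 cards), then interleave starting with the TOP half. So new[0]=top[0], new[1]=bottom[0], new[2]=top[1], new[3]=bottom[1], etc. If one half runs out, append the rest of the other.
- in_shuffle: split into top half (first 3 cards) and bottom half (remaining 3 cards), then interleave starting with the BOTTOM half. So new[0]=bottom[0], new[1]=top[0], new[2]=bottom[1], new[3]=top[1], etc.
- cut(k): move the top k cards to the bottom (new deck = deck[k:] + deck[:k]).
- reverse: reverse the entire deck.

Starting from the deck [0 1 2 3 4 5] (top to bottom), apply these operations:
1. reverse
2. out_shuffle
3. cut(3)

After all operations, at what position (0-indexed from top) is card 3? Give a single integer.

After op 1 (reverse): [5 4 3 2 1 0]
After op 2 (out_shuffle): [5 2 4 1 3 0]
After op 3 (cut(3)): [1 3 0 5 2 4]
Card 3 is at position 1.

Answer: 1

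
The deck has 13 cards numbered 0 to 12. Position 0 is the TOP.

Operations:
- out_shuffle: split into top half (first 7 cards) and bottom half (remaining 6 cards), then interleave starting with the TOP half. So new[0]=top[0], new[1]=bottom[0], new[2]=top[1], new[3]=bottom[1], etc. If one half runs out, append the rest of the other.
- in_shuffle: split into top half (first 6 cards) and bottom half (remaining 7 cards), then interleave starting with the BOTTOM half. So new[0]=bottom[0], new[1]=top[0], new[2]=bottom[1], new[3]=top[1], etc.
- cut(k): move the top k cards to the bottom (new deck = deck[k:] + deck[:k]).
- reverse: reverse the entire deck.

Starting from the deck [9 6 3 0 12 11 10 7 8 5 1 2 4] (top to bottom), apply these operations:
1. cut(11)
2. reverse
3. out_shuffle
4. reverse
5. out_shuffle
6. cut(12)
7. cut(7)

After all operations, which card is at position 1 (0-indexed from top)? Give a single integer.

After op 1 (cut(11)): [2 4 9 6 3 0 12 11 10 7 8 5 1]
After op 2 (reverse): [1 5 8 7 10 11 12 0 3 6 9 4 2]
After op 3 (out_shuffle): [1 0 5 3 8 6 7 9 10 4 11 2 12]
After op 4 (reverse): [12 2 11 4 10 9 7 6 8 3 5 0 1]
After op 5 (out_shuffle): [12 6 2 8 11 3 4 5 10 0 9 1 7]
After op 6 (cut(12)): [7 12 6 2 8 11 3 4 5 10 0 9 1]
After op 7 (cut(7)): [4 5 10 0 9 1 7 12 6 2 8 11 3]
Position 1: card 5.

Answer: 5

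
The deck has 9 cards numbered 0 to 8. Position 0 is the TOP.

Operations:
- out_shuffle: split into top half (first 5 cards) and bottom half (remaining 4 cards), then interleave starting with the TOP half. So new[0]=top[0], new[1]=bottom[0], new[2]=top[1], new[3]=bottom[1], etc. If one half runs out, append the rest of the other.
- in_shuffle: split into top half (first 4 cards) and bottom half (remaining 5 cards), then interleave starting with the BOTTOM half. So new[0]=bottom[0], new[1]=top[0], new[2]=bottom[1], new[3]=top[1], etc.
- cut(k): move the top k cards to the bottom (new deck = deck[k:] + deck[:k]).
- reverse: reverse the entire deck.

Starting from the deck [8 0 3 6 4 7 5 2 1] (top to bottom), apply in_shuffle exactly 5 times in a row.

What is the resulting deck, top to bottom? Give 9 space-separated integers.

After op 1 (in_shuffle): [4 8 7 0 5 3 2 6 1]
After op 2 (in_shuffle): [5 4 3 8 2 7 6 0 1]
After op 3 (in_shuffle): [2 5 7 4 6 3 0 8 1]
After op 4 (in_shuffle): [6 2 3 5 0 7 8 4 1]
After op 5 (in_shuffle): [0 6 7 2 8 3 4 5 1]

Answer: 0 6 7 2 8 3 4 5 1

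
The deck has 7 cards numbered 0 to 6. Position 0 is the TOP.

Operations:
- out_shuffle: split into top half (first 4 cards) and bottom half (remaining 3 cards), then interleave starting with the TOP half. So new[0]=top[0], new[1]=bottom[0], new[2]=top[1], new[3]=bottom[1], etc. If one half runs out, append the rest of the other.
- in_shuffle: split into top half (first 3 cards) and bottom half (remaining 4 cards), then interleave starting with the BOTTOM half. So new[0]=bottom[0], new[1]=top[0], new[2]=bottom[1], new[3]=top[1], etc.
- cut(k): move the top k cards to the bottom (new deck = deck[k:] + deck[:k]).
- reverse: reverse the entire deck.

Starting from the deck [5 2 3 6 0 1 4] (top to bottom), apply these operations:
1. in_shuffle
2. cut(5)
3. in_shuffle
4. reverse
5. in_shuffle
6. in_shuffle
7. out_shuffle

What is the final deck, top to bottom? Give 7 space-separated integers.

After op 1 (in_shuffle): [6 5 0 2 1 3 4]
After op 2 (cut(5)): [3 4 6 5 0 2 1]
After op 3 (in_shuffle): [5 3 0 4 2 6 1]
After op 4 (reverse): [1 6 2 4 0 3 5]
After op 5 (in_shuffle): [4 1 0 6 3 2 5]
After op 6 (in_shuffle): [6 4 3 1 2 0 5]
After op 7 (out_shuffle): [6 2 4 0 3 5 1]

Answer: 6 2 4 0 3 5 1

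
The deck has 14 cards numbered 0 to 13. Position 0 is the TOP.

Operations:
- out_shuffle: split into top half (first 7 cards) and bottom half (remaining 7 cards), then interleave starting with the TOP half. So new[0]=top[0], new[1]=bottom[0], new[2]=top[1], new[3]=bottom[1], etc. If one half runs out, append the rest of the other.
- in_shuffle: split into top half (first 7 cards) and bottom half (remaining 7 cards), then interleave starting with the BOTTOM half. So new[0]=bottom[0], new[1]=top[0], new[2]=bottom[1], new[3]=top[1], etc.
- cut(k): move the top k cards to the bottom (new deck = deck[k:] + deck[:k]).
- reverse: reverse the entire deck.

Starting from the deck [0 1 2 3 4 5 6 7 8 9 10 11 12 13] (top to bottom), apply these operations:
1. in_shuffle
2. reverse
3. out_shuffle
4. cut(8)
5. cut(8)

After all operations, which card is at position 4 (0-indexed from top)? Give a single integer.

After op 1 (in_shuffle): [7 0 8 1 9 2 10 3 11 4 12 5 13 6]
After op 2 (reverse): [6 13 5 12 4 11 3 10 2 9 1 8 0 7]
After op 3 (out_shuffle): [6 10 13 2 5 9 12 1 4 8 11 0 3 7]
After op 4 (cut(8)): [4 8 11 0 3 7 6 10 13 2 5 9 12 1]
After op 5 (cut(8)): [13 2 5 9 12 1 4 8 11 0 3 7 6 10]
Position 4: card 12.

Answer: 12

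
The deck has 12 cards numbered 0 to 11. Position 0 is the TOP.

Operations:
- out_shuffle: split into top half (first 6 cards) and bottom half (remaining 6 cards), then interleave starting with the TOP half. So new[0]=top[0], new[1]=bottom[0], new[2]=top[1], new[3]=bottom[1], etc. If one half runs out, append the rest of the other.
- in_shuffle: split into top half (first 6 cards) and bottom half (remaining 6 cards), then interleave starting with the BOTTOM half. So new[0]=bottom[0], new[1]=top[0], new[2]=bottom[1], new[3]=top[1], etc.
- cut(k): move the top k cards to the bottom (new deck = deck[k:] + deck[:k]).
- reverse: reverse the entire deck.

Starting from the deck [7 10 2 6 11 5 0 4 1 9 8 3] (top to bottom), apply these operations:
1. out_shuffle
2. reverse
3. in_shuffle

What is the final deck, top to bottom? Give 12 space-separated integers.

After op 1 (out_shuffle): [7 0 10 4 2 1 6 9 11 8 5 3]
After op 2 (reverse): [3 5 8 11 9 6 1 2 4 10 0 7]
After op 3 (in_shuffle): [1 3 2 5 4 8 10 11 0 9 7 6]

Answer: 1 3 2 5 4 8 10 11 0 9 7 6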